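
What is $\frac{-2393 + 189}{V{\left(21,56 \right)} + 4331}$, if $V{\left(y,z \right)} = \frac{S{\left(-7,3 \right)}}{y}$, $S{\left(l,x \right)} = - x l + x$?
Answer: $- \frac{15428}{30325} \approx -0.50875$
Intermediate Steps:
$S{\left(l,x \right)} = x - l x$ ($S{\left(l,x \right)} = - l x + x = x - l x$)
$V{\left(y,z \right)} = \frac{24}{y}$ ($V{\left(y,z \right)} = \frac{3 \left(1 - -7\right)}{y} = \frac{3 \left(1 + 7\right)}{y} = \frac{3 \cdot 8}{y} = \frac{24}{y}$)
$\frac{-2393 + 189}{V{\left(21,56 \right)} + 4331} = \frac{-2393 + 189}{\frac{24}{21} + 4331} = - \frac{2204}{24 \cdot \frac{1}{21} + 4331} = - \frac{2204}{\frac{8}{7} + 4331} = - \frac{2204}{\frac{30325}{7}} = \left(-2204\right) \frac{7}{30325} = - \frac{15428}{30325}$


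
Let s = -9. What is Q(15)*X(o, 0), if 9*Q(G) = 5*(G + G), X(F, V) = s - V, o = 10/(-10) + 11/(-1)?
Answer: -150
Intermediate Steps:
o = -12 (o = 10*(-1/10) + 11*(-1) = -1 - 11 = -12)
X(F, V) = -9 - V
Q(G) = 10*G/9 (Q(G) = (5*(G + G))/9 = (5*(2*G))/9 = (10*G)/9 = 10*G/9)
Q(15)*X(o, 0) = ((10/9)*15)*(-9 - 1*0) = 50*(-9 + 0)/3 = (50/3)*(-9) = -150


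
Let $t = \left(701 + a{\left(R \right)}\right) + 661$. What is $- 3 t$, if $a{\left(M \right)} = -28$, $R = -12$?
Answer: $-4002$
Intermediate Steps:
$t = 1334$ ($t = \left(701 - 28\right) + 661 = 673 + 661 = 1334$)
$- 3 t = \left(-3\right) 1334 = -4002$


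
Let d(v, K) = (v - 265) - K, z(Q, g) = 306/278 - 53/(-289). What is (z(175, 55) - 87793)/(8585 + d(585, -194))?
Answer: -3526681019/365515929 ≈ -9.6485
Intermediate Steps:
z(Q, g) = 51584/40171 (z(Q, g) = 306*(1/278) - 53*(-1/289) = 153/139 + 53/289 = 51584/40171)
d(v, K) = -265 + v - K (d(v, K) = (-265 + v) - K = -265 + v - K)
(z(175, 55) - 87793)/(8585 + d(585, -194)) = (51584/40171 - 87793)/(8585 + (-265 + 585 - 1*(-194))) = -3526681019/(40171*(8585 + (-265 + 585 + 194))) = -3526681019/(40171*(8585 + 514)) = -3526681019/40171/9099 = -3526681019/40171*1/9099 = -3526681019/365515929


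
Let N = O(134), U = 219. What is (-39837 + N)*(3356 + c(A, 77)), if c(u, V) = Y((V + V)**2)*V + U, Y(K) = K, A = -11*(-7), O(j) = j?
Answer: -72644857021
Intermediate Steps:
A = 77
N = 134
c(u, V) = 219 + 4*V**3 (c(u, V) = (V + V)**2*V + 219 = (2*V)**2*V + 219 = (4*V**2)*V + 219 = 4*V**3 + 219 = 219 + 4*V**3)
(-39837 + N)*(3356 + c(A, 77)) = (-39837 + 134)*(3356 + (219 + 4*77**3)) = -39703*(3356 + (219 + 4*456533)) = -39703*(3356 + (219 + 1826132)) = -39703*(3356 + 1826351) = -39703*1829707 = -72644857021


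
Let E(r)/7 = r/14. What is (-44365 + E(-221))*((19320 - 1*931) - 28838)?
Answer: 929448999/2 ≈ 4.6472e+8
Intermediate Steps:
E(r) = r/2 (E(r) = 7*(r/14) = r/2)
(-44365 + E(-221))*((19320 - 1*931) - 28838) = (-44365 + (½)*(-221))*((19320 - 1*931) - 28838) = (-44365 - 221/2)*((19320 - 931) - 28838) = -88951*(18389 - 28838)/2 = -88951/2*(-10449) = 929448999/2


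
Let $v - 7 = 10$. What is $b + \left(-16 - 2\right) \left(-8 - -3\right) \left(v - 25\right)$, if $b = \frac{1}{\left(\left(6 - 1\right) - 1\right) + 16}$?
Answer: $- \frac{14399}{20} \approx -719.95$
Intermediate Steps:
$b = \frac{1}{20}$ ($b = \frac{1}{\left(5 - 1\right) + 16} = \frac{1}{4 + 16} = \frac{1}{20} \approx 0.05$)
$v = 17$ ($v = 7 + 10 = 17$)
$b + \left(-16 - 2\right) \left(-8 - -3\right) \left(v - 25\right) = \frac{1}{20} + \left(-16 - 2\right) \left(-8 - -3\right) \left(17 - 25\right) = \frac{1}{20} + - 18 \left(-8 + 3\right) \left(-8\right) = \frac{1}{20} + \left(-18\right) \left(-5\right) \left(-8\right) = \frac{1}{20} + 90 \left(-8\right) = \frac{1}{20} - 720 = - \frac{14399}{20}$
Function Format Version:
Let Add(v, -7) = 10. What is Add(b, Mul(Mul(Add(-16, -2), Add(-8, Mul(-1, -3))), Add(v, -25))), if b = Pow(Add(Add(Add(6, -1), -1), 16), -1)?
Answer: Rational(-14399, 20) ≈ -719.95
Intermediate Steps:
b = Rational(1, 20) (b = Pow(Add(Add(5, -1), 16), -1) = Pow(Add(4, 16), -1) = Pow(20, -1) = Rational(1, 20) ≈ 0.050000)
v = 17 (v = Add(7, 10) = 17)
Add(b, Mul(Mul(Add(-16, -2), Add(-8, Mul(-1, -3))), Add(v, -25))) = Add(Rational(1, 20), Mul(Mul(Add(-16, -2), Add(-8, Mul(-1, -3))), Add(17, -25))) = Add(Rational(1, 20), Mul(Mul(-18, Add(-8, 3)), -8)) = Add(Rational(1, 20), Mul(Mul(-18, -5), -8)) = Add(Rational(1, 20), Mul(90, -8)) = Add(Rational(1, 20), -720) = Rational(-14399, 20)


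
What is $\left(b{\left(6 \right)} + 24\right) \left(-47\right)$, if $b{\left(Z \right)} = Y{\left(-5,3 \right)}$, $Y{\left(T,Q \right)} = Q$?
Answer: $-1269$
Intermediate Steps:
$b{\left(Z \right)} = 3$
$\left(b{\left(6 \right)} + 24\right) \left(-47\right) = \left(3 + 24\right) \left(-47\right) = 27 \left(-47\right) = -1269$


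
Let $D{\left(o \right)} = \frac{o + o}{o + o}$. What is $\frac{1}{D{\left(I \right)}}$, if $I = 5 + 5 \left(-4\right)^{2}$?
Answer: $1$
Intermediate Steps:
$I = 85$ ($I = 5 + 5 \cdot 16 = 5 + 80 = 85$)
$D{\left(o \right)} = 1$ ($D{\left(o \right)} = \frac{2 o}{2 o} = 2 o \frac{1}{2 o} = 1$)
$\frac{1}{D{\left(I \right)}} = 1^{-1} = 1$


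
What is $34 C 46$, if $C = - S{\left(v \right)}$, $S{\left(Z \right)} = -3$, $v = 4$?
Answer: $4692$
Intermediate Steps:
$C = 3$ ($C = \left(-1\right) \left(-3\right) = 3$)
$34 C 46 = 34 \cdot 3 \cdot 46 = 102 \cdot 46 = 4692$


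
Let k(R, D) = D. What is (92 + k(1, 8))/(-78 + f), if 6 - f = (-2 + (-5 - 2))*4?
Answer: -25/9 ≈ -2.7778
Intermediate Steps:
f = 42 (f = 6 - (-2 + (-5 - 2))*4 = 6 - (-2 - 7)*4 = 6 - (-9)*4 = 6 - 1*(-36) = 6 + 36 = 42)
(92 + k(1, 8))/(-78 + f) = (92 + 8)/(-78 + 42) = 100/(-36) = 100*(-1/36) = -25/9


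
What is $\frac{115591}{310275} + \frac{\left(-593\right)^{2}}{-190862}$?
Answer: $- \frac{12435137719}{8459958150} \approx -1.4699$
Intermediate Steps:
$\frac{115591}{310275} + \frac{\left(-593\right)^{2}}{-190862} = 115591 \cdot \frac{1}{310275} + 351649 \left(- \frac{1}{190862}\right) = \frac{16513}{44325} - \frac{351649}{190862} = - \frac{12435137719}{8459958150}$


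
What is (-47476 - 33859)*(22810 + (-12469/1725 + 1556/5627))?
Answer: -3600529594234129/1941315 ≈ -1.8547e+9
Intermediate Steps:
(-47476 - 33859)*(22810 + (-12469/1725 + 1556/5627)) = -81335*(22810 + (-12469*1/1725 + 1556*(1/5627))) = -81335*(22810 + (-12469/1725 + 1556/5627)) = -81335*(22810 - 67478963/9706575) = -81335*221339496787/9706575 = -3600529594234129/1941315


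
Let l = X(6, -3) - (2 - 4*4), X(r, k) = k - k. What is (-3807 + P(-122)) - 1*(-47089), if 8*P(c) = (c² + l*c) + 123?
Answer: 359555/8 ≈ 44944.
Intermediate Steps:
X(r, k) = 0
l = 14 (l = 0 - (2 - 4*4) = 0 - (2 - 16) = 0 - 1*(-14) = 0 + 14 = 14)
P(c) = 123/8 + c²/8 + 7*c/4 (P(c) = ((c² + 14*c) + 123)/8 = (123 + c² + 14*c)/8 = 123/8 + c²/8 + 7*c/4)
(-3807 + P(-122)) - 1*(-47089) = (-3807 + (123/8 + (⅛)*(-122)² + (7/4)*(-122))) - 1*(-47089) = (-3807 + (123/8 + (⅛)*14884 - 427/2)) + 47089 = (-3807 + (123/8 + 3721/2 - 427/2)) + 47089 = (-3807 + 13299/8) + 47089 = -17157/8 + 47089 = 359555/8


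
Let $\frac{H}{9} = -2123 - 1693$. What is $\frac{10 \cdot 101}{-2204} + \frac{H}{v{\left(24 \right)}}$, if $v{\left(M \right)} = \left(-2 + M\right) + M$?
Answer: $- \frac{18935159}{25346} \approx -747.07$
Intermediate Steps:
$v{\left(M \right)} = -2 + 2 M$
$H = -34344$ ($H = 9 \left(-2123 - 1693\right) = 9 \left(-3816\right) = -34344$)
$\frac{10 \cdot 101}{-2204} + \frac{H}{v{\left(24 \right)}} = \frac{10 \cdot 101}{-2204} - \frac{34344}{-2 + 2 \cdot 24} = 1010 \left(- \frac{1}{2204}\right) - \frac{34344}{-2 + 48} = - \frac{505}{1102} - \frac{34344}{46} = - \frac{505}{1102} - \frac{17172}{23} = - \frac{18935159}{25346}$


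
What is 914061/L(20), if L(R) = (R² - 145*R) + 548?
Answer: -914061/1952 ≈ -468.27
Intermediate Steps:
L(R) = 548 + R² - 145*R
914061/L(20) = 914061/(548 + 20² - 145*20) = 914061/(548 + 400 - 2900) = 914061/(-1952) = 914061*(-1/1952) = -914061/1952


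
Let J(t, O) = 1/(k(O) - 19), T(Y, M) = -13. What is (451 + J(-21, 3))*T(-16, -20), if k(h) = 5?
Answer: -82069/14 ≈ -5862.1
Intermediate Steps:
J(t, O) = -1/14 (J(t, O) = 1/(5 - 19) = 1/(-14) = -1/14)
(451 + J(-21, 3))*T(-16, -20) = (451 - 1/14)*(-13) = (6313/14)*(-13) = -82069/14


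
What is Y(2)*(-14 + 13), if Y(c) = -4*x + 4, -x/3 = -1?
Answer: 8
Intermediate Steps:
x = 3 (x = -3*(-1) = 3)
Y(c) = -8 (Y(c) = -4*3 + 4 = -12 + 4 = -8)
Y(2)*(-14 + 13) = -8*(-14 + 13) = -8*(-1) = 8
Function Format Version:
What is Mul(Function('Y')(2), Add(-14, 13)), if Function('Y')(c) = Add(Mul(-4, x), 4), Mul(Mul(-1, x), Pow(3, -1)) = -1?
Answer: 8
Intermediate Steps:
x = 3 (x = Mul(-3, -1) = 3)
Function('Y')(c) = -8 (Function('Y')(c) = Add(Mul(-4, 3), 4) = Add(-12, 4) = -8)
Mul(Function('Y')(2), Add(-14, 13)) = Mul(-8, Add(-14, 13)) = Mul(-8, -1) = 8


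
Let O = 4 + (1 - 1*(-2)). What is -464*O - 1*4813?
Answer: -8061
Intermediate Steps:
O = 7 (O = 4 + (1 + 2) = 4 + 3 = 7)
-464*O - 1*4813 = -464*7 - 1*4813 = -3248 - 4813 = -8061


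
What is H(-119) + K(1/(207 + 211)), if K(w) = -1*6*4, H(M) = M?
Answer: -143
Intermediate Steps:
K(w) = -24 (K(w) = -6*4 = -24)
H(-119) + K(1/(207 + 211)) = -119 - 24 = -143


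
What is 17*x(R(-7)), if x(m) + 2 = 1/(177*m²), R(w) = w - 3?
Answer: -601783/17700 ≈ -33.999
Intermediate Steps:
R(w) = -3 + w
x(m) = -2 + 1/(177*m²)
17*x(R(-7)) = 17*(-2 + 1/(177*(-3 - 7)²)) = 17*(-2 + (1/177)/(-10)²) = 17*(-2 + (1/177)*(1/100)) = 17*(-2 + 1/17700) = 17*(-35399/17700) = -601783/17700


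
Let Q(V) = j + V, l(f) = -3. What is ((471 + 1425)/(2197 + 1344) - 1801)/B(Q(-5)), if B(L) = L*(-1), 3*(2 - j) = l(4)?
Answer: -6375445/7082 ≈ -900.23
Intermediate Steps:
j = 3 (j = 2 - ⅓*(-3) = 2 + 1 = 3)
Q(V) = 3 + V
B(L) = -L
((471 + 1425)/(2197 + 1344) - 1801)/B(Q(-5)) = ((471 + 1425)/(2197 + 1344) - 1801)/((-(3 - 5))) = (1896/3541 - 1801)/((-1*(-2))) = (1896*(1/3541) - 1801)/2 = (1896/3541 - 1801)*(½) = -6375445/3541*½ = -6375445/7082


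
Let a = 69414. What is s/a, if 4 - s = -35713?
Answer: 35717/69414 ≈ 0.51455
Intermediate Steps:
s = 35717 (s = 4 - 1*(-35713) = 4 + 35713 = 35717)
s/a = 35717/69414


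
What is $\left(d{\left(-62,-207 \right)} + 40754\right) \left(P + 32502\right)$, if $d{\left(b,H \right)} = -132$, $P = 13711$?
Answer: $1877264486$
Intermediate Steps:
$\left(d{\left(-62,-207 \right)} + 40754\right) \left(P + 32502\right) = \left(-132 + 40754\right) \left(13711 + 32502\right) = 40622 \cdot 46213 = 1877264486$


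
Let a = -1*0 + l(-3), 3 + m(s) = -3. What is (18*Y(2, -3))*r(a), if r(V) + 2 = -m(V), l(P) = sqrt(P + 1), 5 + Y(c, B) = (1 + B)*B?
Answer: 72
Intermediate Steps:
m(s) = -6 (m(s) = -3 - 3 = -6)
Y(c, B) = -5 + B*(1 + B) (Y(c, B) = -5 + (1 + B)*B = -5 + B*(1 + B))
l(P) = sqrt(1 + P)
a = I*sqrt(2) (a = -1*0 + sqrt(1 - 3) = 0 + sqrt(-2) = 0 + I*sqrt(2) = I*sqrt(2) ≈ 1.4142*I)
r(V) = 4 (r(V) = -2 - 1*(-6) = -2 + 6 = 4)
(18*Y(2, -3))*r(a) = (18*(-5 - 3 + (-3)**2))*4 = (18*(-5 - 3 + 9))*4 = (18*1)*4 = 18*4 = 72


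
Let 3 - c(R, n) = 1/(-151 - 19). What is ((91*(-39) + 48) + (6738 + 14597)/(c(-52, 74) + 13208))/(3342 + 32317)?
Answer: -7859167421/80085513989 ≈ -0.098135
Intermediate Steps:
c(R, n) = 511/170 (c(R, n) = 3 - 1/(-151 - 19) = 3 - 1/(-170) = 3 - 1*(-1/170) = 3 + 1/170 = 511/170)
((91*(-39) + 48) + (6738 + 14597)/(c(-52, 74) + 13208))/(3342 + 32317) = ((91*(-39) + 48) + (6738 + 14597)/(511/170 + 13208))/(3342 + 32317) = ((-3549 + 48) + 21335/(2245871/170))/35659 = (-3501 + 21335*(170/2245871))*(1/35659) = (-3501 + 3626950/2245871)*(1/35659) = -7859167421/2245871*1/35659 = -7859167421/80085513989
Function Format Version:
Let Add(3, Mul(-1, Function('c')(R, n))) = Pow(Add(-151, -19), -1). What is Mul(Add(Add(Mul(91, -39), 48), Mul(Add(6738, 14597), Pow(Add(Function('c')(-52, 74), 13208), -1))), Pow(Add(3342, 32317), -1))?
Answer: Rational(-7859167421, 80085513989) ≈ -0.098135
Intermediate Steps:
Function('c')(R, n) = Rational(511, 170) (Function('c')(R, n) = Add(3, Mul(-1, Pow(Add(-151, -19), -1))) = Add(3, Mul(-1, Pow(-170, -1))) = Add(3, Mul(-1, Rational(-1, 170))) = Add(3, Rational(1, 170)) = Rational(511, 170))
Mul(Add(Add(Mul(91, -39), 48), Mul(Add(6738, 14597), Pow(Add(Function('c')(-52, 74), 13208), -1))), Pow(Add(3342, 32317), -1)) = Mul(Add(Add(Mul(91, -39), 48), Mul(Add(6738, 14597), Pow(Add(Rational(511, 170), 13208), -1))), Pow(Add(3342, 32317), -1)) = Mul(Add(Add(-3549, 48), Mul(21335, Pow(Rational(2245871, 170), -1))), Pow(35659, -1)) = Mul(Add(-3501, Mul(21335, Rational(170, 2245871))), Rational(1, 35659)) = Mul(Add(-3501, Rational(3626950, 2245871)), Rational(1, 35659)) = Mul(Rational(-7859167421, 2245871), Rational(1, 35659)) = Rational(-7859167421, 80085513989)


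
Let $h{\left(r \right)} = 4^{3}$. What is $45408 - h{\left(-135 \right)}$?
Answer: $45344$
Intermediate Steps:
$h{\left(r \right)} = 64$
$45408 - h{\left(-135 \right)} = 45408 - 64 = 45344$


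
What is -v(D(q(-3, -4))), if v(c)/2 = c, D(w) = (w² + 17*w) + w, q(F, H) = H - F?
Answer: 34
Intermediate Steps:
D(w) = w² + 18*w
v(c) = 2*c
-v(D(q(-3, -4))) = -2*(-4 - 1*(-3))*(18 + (-4 - 1*(-3))) = -2*(-4 + 3)*(18 + (-4 + 3)) = -2*(-(18 - 1)) = -2*(-1*17) = -2*(-17) = -1*(-34) = 34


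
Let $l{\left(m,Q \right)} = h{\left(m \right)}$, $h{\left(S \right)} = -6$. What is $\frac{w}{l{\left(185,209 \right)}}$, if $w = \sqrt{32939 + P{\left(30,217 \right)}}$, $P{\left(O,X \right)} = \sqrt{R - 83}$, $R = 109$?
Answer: $- \frac{\sqrt{32939 + \sqrt{26}}}{6} \approx -30.251$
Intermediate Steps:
$l{\left(m,Q \right)} = -6$
$P{\left(O,X \right)} = \sqrt{26}$ ($P{\left(O,X \right)} = \sqrt{109 - 83} = \sqrt{26}$)
$w = \sqrt{32939 + \sqrt{26}} \approx 181.51$
$\frac{w}{l{\left(185,209 \right)}} = \frac{\sqrt{32939 + \sqrt{26}}}{-6} = \sqrt{32939 + \sqrt{26}} \left(- \frac{1}{6}\right) = - \frac{\sqrt{32939 + \sqrt{26}}}{6}$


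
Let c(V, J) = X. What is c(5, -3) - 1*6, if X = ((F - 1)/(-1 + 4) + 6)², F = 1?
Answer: 30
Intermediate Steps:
X = 36 (X = ((1 - 1)/(-1 + 4) + 6)² = (0/3 + 6)² = (0*(⅓) + 6)² = (0 + 6)² = 6² = 36)
c(V, J) = 36
c(5, -3) - 1*6 = 36 - 1*6 = 36 - 6 = 30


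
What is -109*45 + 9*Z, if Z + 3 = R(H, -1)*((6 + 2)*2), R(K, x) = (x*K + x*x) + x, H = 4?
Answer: -5508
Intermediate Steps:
R(K, x) = x + x² + K*x (R(K, x) = (K*x + x²) + x = (x² + K*x) + x = x + x² + K*x)
Z = -67 (Z = -3 + (-(1 + 4 - 1))*((6 + 2)*2) = -3 + (-1*4)*(8*2) = -3 - 4*16 = -3 - 64 = -67)
-109*45 + 9*Z = -109*45 + 9*(-67) = -4905 - 603 = -5508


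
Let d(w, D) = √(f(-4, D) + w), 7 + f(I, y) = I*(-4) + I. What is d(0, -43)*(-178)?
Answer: -178*√5 ≈ -398.02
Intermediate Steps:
f(I, y) = -7 - 3*I (f(I, y) = -7 + (I*(-4) + I) = -7 + (-4*I + I) = -7 - 3*I)
d(w, D) = √(5 + w) (d(w, D) = √((-7 - 3*(-4)) + w) = √((-7 + 12) + w) = √(5 + w))
d(0, -43)*(-178) = √(5 + 0)*(-178) = √5*(-178) = -178*√5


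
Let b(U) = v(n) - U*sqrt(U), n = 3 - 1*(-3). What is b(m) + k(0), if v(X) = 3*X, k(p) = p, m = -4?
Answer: 18 + 8*I ≈ 18.0 + 8.0*I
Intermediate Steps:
n = 6 (n = 3 + 3 = 6)
b(U) = 18 - U**(3/2) (b(U) = 3*6 - U*sqrt(U) = 18 - U**(3/2))
b(m) + k(0) = (18 - (-4)**(3/2)) + 0 = (18 - (-8)*I) + 0 = (18 + 8*I) + 0 = 18 + 8*I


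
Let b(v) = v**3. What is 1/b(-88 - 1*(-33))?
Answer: -1/166375 ≈ -6.0105e-6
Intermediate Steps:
1/b(-88 - 1*(-33)) = 1/((-88 - 1*(-33))**3) = 1/((-88 + 33)**3) = 1/((-55)**3) = 1/(-166375) = -1/166375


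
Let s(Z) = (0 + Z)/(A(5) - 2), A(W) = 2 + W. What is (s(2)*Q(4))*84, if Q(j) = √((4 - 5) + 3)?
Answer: 168*√2/5 ≈ 47.518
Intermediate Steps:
s(Z) = Z/5 (s(Z) = (0 + Z)/((2 + 5) - 2) = Z/(7 - 2) = Z/5)
Q(j) = √2 (Q(j) = √(-1 + 3) = √2)
(s(2)*Q(4))*84 = (((⅕)*2)*√2)*84 = (2*√2/5)*84 = 168*√2/5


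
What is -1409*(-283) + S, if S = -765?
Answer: 397982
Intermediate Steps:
-1409*(-283) + S = -1409*(-283) - 765 = 398747 - 765 = 397982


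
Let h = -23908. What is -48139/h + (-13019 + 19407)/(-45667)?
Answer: 2045639409/1091806636 ≈ 1.8736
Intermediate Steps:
-48139/h + (-13019 + 19407)/(-45667) = -48139/(-23908) + (-13019 + 19407)/(-45667) = -48139*(-1/23908) + 6388*(-1/45667) = 48139/23908 - 6388/45667 = 2045639409/1091806636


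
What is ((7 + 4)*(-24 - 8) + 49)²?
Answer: 91809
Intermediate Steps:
((7 + 4)*(-24 - 8) + 49)² = (11*(-32) + 49)² = (-352 + 49)² = (-303)² = 91809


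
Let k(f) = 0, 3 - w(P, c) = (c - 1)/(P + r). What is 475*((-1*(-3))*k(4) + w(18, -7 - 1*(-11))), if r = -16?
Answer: 1425/2 ≈ 712.50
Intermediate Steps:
w(P, c) = 3 - (-1 + c)/(-16 + P) (w(P, c) = 3 - (c - 1)/(P - 16) = 3 - (-1 + c)/(-16 + P))
475*((-1*(-3))*k(4) + w(18, -7 - 1*(-11))) = 475*(-1*(-3)*0 + (-47 - (-7 - 1*(-11)) + 3*18)/(-16 + 18)) = 475*(3*0 + (-47 - (-7 + 11) + 54)/2) = 475*(0 + (-47 - 1*4 + 54)/2) = 475*(0 + (-47 - 4 + 54)/2) = 475*(0 + (1/2)*3) = 475*(0 + 3/2) = 475*(3/2) = 1425/2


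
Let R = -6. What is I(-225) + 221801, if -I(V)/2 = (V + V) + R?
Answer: 222713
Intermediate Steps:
I(V) = 12 - 4*V (I(V) = -2*((V + V) - 6) = -2*(2*V - 6) = -2*(-6 + 2*V) = 12 - 4*V)
I(-225) + 221801 = (12 - 4*(-225)) + 221801 = (12 + 900) + 221801 = 912 + 221801 = 222713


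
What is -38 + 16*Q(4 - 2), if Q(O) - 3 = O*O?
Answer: 74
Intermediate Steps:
Q(O) = 3 + O² (Q(O) = 3 + O*O = 3 + O²)
-38 + 16*Q(4 - 2) = -38 + 16*(3 + (4 - 2)²) = -38 + 16*(3 + 2²) = -38 + 16*(3 + 4) = -38 + 16*7 = -38 + 112 = 74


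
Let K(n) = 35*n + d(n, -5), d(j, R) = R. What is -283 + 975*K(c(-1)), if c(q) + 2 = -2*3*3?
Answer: -687658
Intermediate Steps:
c(q) = -20 (c(q) = -2 - 2*3*3 = -2 - 6*3 = -2 - 18 = -20)
K(n) = -5 + 35*n (K(n) = 35*n - 5 = -5 + 35*n)
-283 + 975*K(c(-1)) = -283 + 975*(-5 + 35*(-20)) = -283 + 975*(-5 - 700) = -283 + 975*(-705) = -283 - 687375 = -687658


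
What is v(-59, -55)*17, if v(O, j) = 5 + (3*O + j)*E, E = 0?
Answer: 85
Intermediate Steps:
v(O, j) = 5 (v(O, j) = 5 + (3*O + j)*0 = 5 + (j + 3*O)*0 = 5 + 0 = 5)
v(-59, -55)*17 = 5*17 = 85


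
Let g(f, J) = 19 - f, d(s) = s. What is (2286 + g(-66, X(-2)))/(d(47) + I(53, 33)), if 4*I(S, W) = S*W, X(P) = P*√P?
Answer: 9484/1937 ≈ 4.8962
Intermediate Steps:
X(P) = P^(3/2)
I(S, W) = S*W/4 (I(S, W) = (S*W)/4 = S*W/4)
(2286 + g(-66, X(-2)))/(d(47) + I(53, 33)) = (2286 + (19 - 1*(-66)))/(47 + (¼)*53*33) = (2286 + (19 + 66))/(47 + 1749/4) = (2286 + 85)/(1937/4) = 2371*(4/1937) = 9484/1937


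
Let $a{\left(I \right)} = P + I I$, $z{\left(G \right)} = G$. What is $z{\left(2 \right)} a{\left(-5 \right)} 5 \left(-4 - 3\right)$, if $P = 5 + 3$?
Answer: $-2310$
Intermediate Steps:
$P = 8$
$a{\left(I \right)} = 8 + I^{2}$ ($a{\left(I \right)} = 8 + I I = 8 + I^{2}$)
$z{\left(2 \right)} a{\left(-5 \right)} 5 \left(-4 - 3\right) = 2 \left(8 + \left(-5\right)^{2}\right) 5 \left(-4 - 3\right) = 2 \left(8 + 25\right) 5 \left(-7\right) = 2 \cdot 33 \left(-35\right) = 66 \left(-35\right) = -2310$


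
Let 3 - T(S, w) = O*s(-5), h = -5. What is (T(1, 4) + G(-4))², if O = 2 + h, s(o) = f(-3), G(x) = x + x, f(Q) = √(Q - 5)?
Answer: (5 - 6*I*√2)² ≈ -47.0 - 84.853*I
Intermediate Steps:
f(Q) = √(-5 + Q)
G(x) = 2*x
s(o) = 2*I*√2 (s(o) = √(-5 - 3) = √(-8) = 2*I*√2)
O = -3 (O = 2 - 5 = -3)
T(S, w) = 3 + 6*I*√2 (T(S, w) = 3 - (-3)*2*I*√2 = 3 - (-6)*I*√2 = 3 + 6*I*√2)
(T(1, 4) + G(-4))² = ((3 + 6*I*√2) + 2*(-4))² = ((3 + 6*I*√2) - 8)² = (-5 + 6*I*√2)²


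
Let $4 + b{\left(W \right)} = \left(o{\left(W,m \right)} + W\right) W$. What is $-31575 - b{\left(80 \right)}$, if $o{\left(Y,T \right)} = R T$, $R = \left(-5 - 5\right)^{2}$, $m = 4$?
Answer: $-69971$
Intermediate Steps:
$R = 100$ ($R = \left(-10\right)^{2} = 100$)
$o{\left(Y,T \right)} = 100 T$
$b{\left(W \right)} = -4 + W \left(400 + W\right)$ ($b{\left(W \right)} = -4 + \left(100 \cdot 4 + W\right) W = -4 + \left(400 + W\right) W = -4 + W \left(400 + W\right)$)
$-31575 - b{\left(80 \right)} = -31575 - \left(-4 + 80^{2} + 400 \cdot 80\right) = -31575 - \left(-4 + 6400 + 32000\right) = -31575 - 38396 = -69971$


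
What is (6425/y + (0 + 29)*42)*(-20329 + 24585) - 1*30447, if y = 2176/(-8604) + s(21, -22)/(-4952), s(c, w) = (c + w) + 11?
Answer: -19805471566923/193957 ≈ -1.0211e+8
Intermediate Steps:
s(c, w) = 11 + c + w
y = -1357699/5325876 (y = 2176/(-8604) + (11 + 21 - 22)/(-4952) = 2176*(-1/8604) + 10*(-1/4952) = -544/2151 - 5/2476 = -1357699/5325876 ≈ -0.25492)
(6425/y + (0 + 29)*42)*(-20329 + 24585) - 1*30447 = (6425/(-1357699/5325876) + (0 + 29)*42)*(-20329 + 24585) - 1*30447 = (6425*(-5325876/1357699) + 29*42)*4256 - 30447 = (-34218753300/1357699 + 1218)*4256 - 30447 = -32565075918/1357699*4256 - 30447 = -19799566158144/193957 - 30447 = -19805471566923/193957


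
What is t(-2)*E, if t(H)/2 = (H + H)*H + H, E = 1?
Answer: 12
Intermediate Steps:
t(H) = 2*H + 4*H**2 (t(H) = 2*((H + H)*H + H) = 2*((2*H)*H + H) = 2*(2*H**2 + H) = 2*(H + 2*H**2) = 2*H + 4*H**2)
t(-2)*E = (2*(-2)*(1 + 2*(-2)))*1 = (2*(-2)*(1 - 4))*1 = (2*(-2)*(-3))*1 = 12*1 = 12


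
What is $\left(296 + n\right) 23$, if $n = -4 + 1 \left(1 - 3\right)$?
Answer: $6670$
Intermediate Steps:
$n = -6$ ($n = -4 + 1 \left(-2\right) = -4 - 2 = -6$)
$\left(296 + n\right) 23 = \left(296 - 6\right) 23 = 290 \cdot 23 = 6670$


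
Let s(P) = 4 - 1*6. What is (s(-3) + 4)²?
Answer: 4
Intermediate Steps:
s(P) = -2 (s(P) = 4 - 6 = -2)
(s(-3) + 4)² = (-2 + 4)² = 2² = 4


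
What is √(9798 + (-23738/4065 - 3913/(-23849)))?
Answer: √1878240333262552845/13849455 ≈ 98.956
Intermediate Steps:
√(9798 + (-23738/4065 - 3913/(-23849))) = √(9798 + (-23738*1/4065 - 3913*(-1/23849))) = √(9798 + (-23738/4065 + 559/3407)) = √(9798 - 78603031/13849455) = √(135618357059/13849455) = √1878240333262552845/13849455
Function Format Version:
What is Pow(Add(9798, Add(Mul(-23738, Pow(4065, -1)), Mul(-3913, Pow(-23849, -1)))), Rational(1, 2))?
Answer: Mul(Rational(1, 13849455), Pow(1878240333262552845, Rational(1, 2))) ≈ 98.956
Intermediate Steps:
Pow(Add(9798, Add(Mul(-23738, Pow(4065, -1)), Mul(-3913, Pow(-23849, -1)))), Rational(1, 2)) = Pow(Add(9798, Add(Mul(-23738, Rational(1, 4065)), Mul(-3913, Rational(-1, 23849)))), Rational(1, 2)) = Pow(Add(9798, Add(Rational(-23738, 4065), Rational(559, 3407))), Rational(1, 2)) = Pow(Add(9798, Rational(-78603031, 13849455)), Rational(1, 2)) = Pow(Rational(135618357059, 13849455), Rational(1, 2)) = Mul(Rational(1, 13849455), Pow(1878240333262552845, Rational(1, 2)))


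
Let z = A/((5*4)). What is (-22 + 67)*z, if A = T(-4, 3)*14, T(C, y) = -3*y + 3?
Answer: -189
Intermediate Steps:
T(C, y) = 3 - 3*y
A = -84 (A = (3 - 3*3)*14 = (3 - 9)*14 = -6*14 = -84)
z = -21/5 (z = -84/(5*4) = -84/20 = -84*1/20 = -21/5 ≈ -4.2000)
(-22 + 67)*z = (-22 + 67)*(-21/5) = 45*(-21/5) = -189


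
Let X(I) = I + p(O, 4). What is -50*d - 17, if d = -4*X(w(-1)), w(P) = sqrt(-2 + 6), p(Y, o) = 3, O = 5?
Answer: 983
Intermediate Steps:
w(P) = 2 (w(P) = sqrt(4) = 2)
X(I) = 3 + I (X(I) = I + 3 = 3 + I)
d = -20 (d = -4*(3 + 2) = -4*5 = -20)
-50*d - 17 = -50*(-20) - 17 = 1000 - 17 = 983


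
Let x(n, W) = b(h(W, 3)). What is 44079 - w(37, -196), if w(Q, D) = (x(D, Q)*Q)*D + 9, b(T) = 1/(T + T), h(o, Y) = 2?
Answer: 45883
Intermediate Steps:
b(T) = 1/(2*T)
x(n, W) = 1/4 (x(n, W) = (1/2)/2 = (1/2)*(1/2) = 1/4)
w(Q, D) = 9 + D*Q/4 (w(Q, D) = (Q/4)*D + 9 = D*Q/4 + 9 = 9 + D*Q/4)
44079 - w(37, -196) = 44079 - (9 + (1/4)*(-196)*37) = 44079 - (9 - 1813) = 44079 - 1*(-1804) = 44079 + 1804 = 45883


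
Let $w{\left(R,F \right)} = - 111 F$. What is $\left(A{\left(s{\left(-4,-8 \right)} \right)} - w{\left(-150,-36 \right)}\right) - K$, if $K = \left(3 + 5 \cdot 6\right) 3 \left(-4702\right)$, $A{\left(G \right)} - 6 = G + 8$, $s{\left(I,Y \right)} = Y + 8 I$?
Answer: $461476$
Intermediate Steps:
$A{\left(G \right)} = 14 + G$ ($A{\left(G \right)} = 6 + \left(G + 8\right) = 6 + \left(8 + G\right) = 14 + G$)
$K = -465498$ ($K = \left(3 + 30\right) 3 \left(-4702\right) = 33 \cdot 3 \left(-4702\right) = 99 \left(-4702\right) = -465498$)
$\left(A{\left(s{\left(-4,-8 \right)} \right)} - w{\left(-150,-36 \right)}\right) - K = \left(\left(14 + \left(-8 + 8 \left(-4\right)\right)\right) - \left(-111\right) \left(-36\right)\right) - -465498 = \left(\left(14 - 40\right) - 3996\right) + 465498 = \left(-26 - 3996\right) + 465498 = -4022 + 465498 = 461476$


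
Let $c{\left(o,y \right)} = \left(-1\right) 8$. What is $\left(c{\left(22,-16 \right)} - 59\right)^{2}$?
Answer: $4489$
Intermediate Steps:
$c{\left(o,y \right)} = -8$
$\left(c{\left(22,-16 \right)} - 59\right)^{2} = \left(-8 - 59\right)^{2} = \left(-67\right)^{2} = 4489$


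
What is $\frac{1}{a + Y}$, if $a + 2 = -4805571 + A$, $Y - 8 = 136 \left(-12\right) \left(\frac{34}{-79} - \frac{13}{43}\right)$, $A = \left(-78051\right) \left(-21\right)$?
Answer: $- \frac{3397}{10752518070} \approx -3.1593 \cdot 10^{-7}$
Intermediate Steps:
$A = 1639071$
$Y = \frac{4089224}{3397}$ ($Y = 8 + 136 \left(-12\right) \left(\frac{34}{-79} - \frac{13}{43}\right) = 8 - 1632 \left(34 \left(- \frac{1}{79}\right) - \frac{13}{43}\right) = 8 - 1632 \left(- \frac{34}{79} - \frac{13}{43}\right) = 8 - - \frac{4062048}{3397} = 8 + \frac{4062048}{3397} = \frac{4089224}{3397} \approx 1203.8$)
$a = -3166502$ ($a = -2 + \left(-4805571 + 1639071\right) = -2 - 3166500 = -3166502$)
$\frac{1}{a + Y} = \frac{1}{-3166502 + \frac{4089224}{3397}} = \frac{1}{- \frac{10752518070}{3397}} = - \frac{3397}{10752518070}$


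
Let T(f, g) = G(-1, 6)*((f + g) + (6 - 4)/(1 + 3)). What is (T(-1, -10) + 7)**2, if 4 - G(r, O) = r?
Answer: 8281/4 ≈ 2070.3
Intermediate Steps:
G(r, O) = 4 - r
T(f, g) = 5/2 + 5*f + 5*g (T(f, g) = (4 - 1*(-1))*((f + g) + (6 - 4)/(1 + 3)) = (4 + 1)*((f + g) + 2/4) = 5*((f + g) + 2*(1/4)) = 5*((f + g) + 1/2) = 5*(1/2 + f + g) = 5/2 + 5*f + 5*g)
(T(-1, -10) + 7)**2 = ((5/2 + 5*(-1) + 5*(-10)) + 7)**2 = ((5/2 - 5 - 50) + 7)**2 = (-105/2 + 7)**2 = (-91/2)**2 = 8281/4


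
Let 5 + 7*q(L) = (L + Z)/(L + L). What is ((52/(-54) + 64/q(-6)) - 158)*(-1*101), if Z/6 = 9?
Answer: 569236/27 ≈ 21083.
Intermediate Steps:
Z = 54 (Z = 6*9 = 54)
q(L) = -5/7 + (54 + L)/(14*L) (q(L) = -5/7 + ((L + 54)/(L + L))/7 = -5/7 + ((54 + L)/((2*L)))/7 = -5/7 + ((54 + L)*(1/(2*L)))/7 = -5/7 + ((54 + L)/(2*L))/7 = -5/7 + (54 + L)/(14*L))
((52/(-54) + 64/q(-6)) - 158)*(-1*101) = ((52/(-54) + 64/(((9/14)*(6 - 1*(-6))/(-6)))) - 158)*(-1*101) = ((52*(-1/54) + 64/(((9/14)*(-1/6)*(6 + 6)))) - 158)*(-101) = ((-26/27 + 64/(((9/14)*(-1/6)*12))) - 158)*(-101) = ((-26/27 + 64/(-9/7)) - 158)*(-101) = ((-26/27 + 64*(-7/9)) - 158)*(-101) = ((-26/27 - 448/9) - 158)*(-101) = (-1370/27 - 158)*(-101) = -5636/27*(-101) = 569236/27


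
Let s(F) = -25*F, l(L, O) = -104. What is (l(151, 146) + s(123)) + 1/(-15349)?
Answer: -48794472/15349 ≈ -3179.0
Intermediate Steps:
(l(151, 146) + s(123)) + 1/(-15349) = (-104 - 25*123) + 1/(-15349) = (-104 - 3075) - 1/15349 = -3179 - 1/15349 = -48794472/15349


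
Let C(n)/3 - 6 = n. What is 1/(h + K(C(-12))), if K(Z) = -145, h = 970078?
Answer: 1/969933 ≈ 1.0310e-6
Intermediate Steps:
C(n) = 18 + 3*n
1/(h + K(C(-12))) = 1/(970078 - 145) = 1/969933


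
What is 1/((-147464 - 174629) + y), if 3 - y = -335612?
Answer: 1/13522 ≈ 7.3954e-5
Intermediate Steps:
y = 335615 (y = 3 - 1*(-335612) = 3 + 335612 = 335615)
1/((-147464 - 174629) + y) = 1/((-147464 - 174629) + 335615) = 1/(-322093 + 335615) = 1/13522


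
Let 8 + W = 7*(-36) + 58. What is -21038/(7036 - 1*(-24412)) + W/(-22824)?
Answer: -7403419/11215143 ≈ -0.66013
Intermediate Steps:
W = -202 (W = -8 + (7*(-36) + 58) = -8 + (-252 + 58) = -8 - 194 = -202)
-21038/(7036 - 1*(-24412)) + W/(-22824) = -21038/(7036 - 1*(-24412)) - 202/(-22824) = -21038/(7036 + 24412) - 202*(-1/22824) = -21038/31448 + 101/11412 = -21038*1/31448 + 101/11412 = -10519/15724 + 101/11412 = -7403419/11215143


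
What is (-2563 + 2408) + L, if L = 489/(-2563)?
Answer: -397754/2563 ≈ -155.19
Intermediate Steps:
L = -489/2563 (L = 489*(-1/2563) = -489/2563 ≈ -0.19079)
(-2563 + 2408) + L = (-2563 + 2408) - 489/2563 = -155 - 489/2563 = -397754/2563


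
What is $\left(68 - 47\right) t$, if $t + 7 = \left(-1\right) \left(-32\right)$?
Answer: $525$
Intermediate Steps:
$t = 25$ ($t = -7 - -32 = -7 + 32 = 25$)
$\left(68 - 47\right) t = \left(68 - 47\right) 25 = 21 \cdot 25 = 525$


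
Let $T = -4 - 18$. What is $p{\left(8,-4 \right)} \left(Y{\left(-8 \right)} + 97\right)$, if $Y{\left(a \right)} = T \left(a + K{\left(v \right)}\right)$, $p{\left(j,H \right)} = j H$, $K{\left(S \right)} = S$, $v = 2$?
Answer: $-7328$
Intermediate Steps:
$T = -22$ ($T = -4 - 18 = -22$)
$p{\left(j,H \right)} = H j$
$Y{\left(a \right)} = -44 - 22 a$ ($Y{\left(a \right)} = - 22 \left(a + 2\right) = - 22 \left(2 + a\right) = -44 - 22 a$)
$p{\left(8,-4 \right)} \left(Y{\left(-8 \right)} + 97\right) = \left(-4\right) 8 \left(\left(-44 - -176\right) + 97\right) = - 32 \left(\left(-44 + 176\right) + 97\right) = - 32 \left(132 + 97\right) = \left(-32\right) 229 = -7328$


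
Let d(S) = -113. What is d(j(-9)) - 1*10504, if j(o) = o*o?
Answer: -10617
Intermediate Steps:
j(o) = o**2
d(j(-9)) - 1*10504 = -113 - 1*10504 = -113 - 10504 = -10617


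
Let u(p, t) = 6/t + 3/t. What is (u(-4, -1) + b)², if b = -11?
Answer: 400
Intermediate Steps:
u(p, t) = 9/t
(u(-4, -1) + b)² = (9/(-1) - 11)² = (9*(-1) - 11)² = (-9 - 11)² = (-20)² = 400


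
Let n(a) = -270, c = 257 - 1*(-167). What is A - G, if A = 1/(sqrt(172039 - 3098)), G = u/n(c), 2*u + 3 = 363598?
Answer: 72719/108 + sqrt(168941)/168941 ≈ 673.33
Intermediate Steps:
u = 363595/2 (u = -3/2 + (1/2)*363598 = -3/2 + 181799 = 363595/2 ≈ 1.8180e+5)
c = 424 (c = 257 + 167 = 424)
G = -72719/108 (G = (363595/2)/(-270) = (363595/2)*(-1/270) = -72719/108 ≈ -673.32)
A = sqrt(168941)/168941 (A = 1/(sqrt(168941)) = sqrt(168941)/168941 ≈ 0.0024329)
A - G = sqrt(168941)/168941 - 1*(-72719/108) = sqrt(168941)/168941 + 72719/108 = 72719/108 + sqrt(168941)/168941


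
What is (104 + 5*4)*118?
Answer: 14632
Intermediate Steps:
(104 + 5*4)*118 = (104 + 20)*118 = 124*118 = 14632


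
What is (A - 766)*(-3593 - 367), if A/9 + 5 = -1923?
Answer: 71747280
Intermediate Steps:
A = -17352 (A = -45 + 9*(-1923) = -45 - 17307 = -17352)
(A - 766)*(-3593 - 367) = (-17352 - 766)*(-3593 - 367) = -18118*(-3960) = 71747280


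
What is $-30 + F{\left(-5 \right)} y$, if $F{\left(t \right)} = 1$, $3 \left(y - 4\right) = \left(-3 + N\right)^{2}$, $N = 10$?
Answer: $- \frac{29}{3} \approx -9.6667$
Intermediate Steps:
$y = \frac{61}{3}$ ($y = 4 + \frac{\left(-3 + 10\right)^{2}}{3} = 4 + \frac{7^{2}}{3} = 4 + \frac{1}{3} \cdot 49 = 4 + \frac{49}{3} = \frac{61}{3} \approx 20.333$)
$-30 + F{\left(-5 \right)} y = -30 + 1 \cdot \frac{61}{3} = -30 + \frac{61}{3} = - \frac{29}{3}$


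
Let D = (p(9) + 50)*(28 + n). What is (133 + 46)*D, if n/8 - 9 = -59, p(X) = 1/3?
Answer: -3351596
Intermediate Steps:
p(X) = 1/3
n = -400 (n = 72 + 8*(-59) = 72 - 472 = -400)
D = -18724 (D = (1/3 + 50)*(28 - 400) = (151/3)*(-372) = -18724)
(133 + 46)*D = (133 + 46)*(-18724) = 179*(-18724) = -3351596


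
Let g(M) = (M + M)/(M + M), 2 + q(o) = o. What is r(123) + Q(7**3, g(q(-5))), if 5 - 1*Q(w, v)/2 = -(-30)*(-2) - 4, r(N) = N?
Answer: 261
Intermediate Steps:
q(o) = -2 + o
g(M) = 1 (g(M) = (2*M)/((2*M)) = (2*M)*(1/(2*M)) = 1)
Q(w, v) = 138 (Q(w, v) = 10 - 2*(-(-30)*(-2) - 4) = 10 - 2*(-6*10 - 4) = 10 - 2*(-60 - 4) = 10 - 2*(-64) = 10 + 128 = 138)
r(123) + Q(7**3, g(q(-5))) = 123 + 138 = 261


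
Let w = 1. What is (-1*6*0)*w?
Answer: 0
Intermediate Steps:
(-1*6*0)*w = (-1*6*0)*1 = -6*0*1 = 0*1 = 0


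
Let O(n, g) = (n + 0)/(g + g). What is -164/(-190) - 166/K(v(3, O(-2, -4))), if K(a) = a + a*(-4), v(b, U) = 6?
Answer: 8623/855 ≈ 10.085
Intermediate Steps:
O(n, g) = n/(2*g) (O(n, g) = n/((2*g)) = n*(1/(2*g)) = n/(2*g))
K(a) = -3*a (K(a) = a - 4*a = -3*a)
-164/(-190) - 166/K(v(3, O(-2, -4))) = -164/(-190) - 166/((-3*6)) = -164*(-1/190) - 166/(-18) = 82/95 - 166*(-1/18) = 82/95 + 83/9 = 8623/855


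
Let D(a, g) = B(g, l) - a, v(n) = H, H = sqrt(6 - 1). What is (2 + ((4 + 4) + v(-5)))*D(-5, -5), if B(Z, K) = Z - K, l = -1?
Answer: 10 + sqrt(5) ≈ 12.236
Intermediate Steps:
H = sqrt(5) ≈ 2.2361
v(n) = sqrt(5)
D(a, g) = 1 + g - a (D(a, g) = (g - 1*(-1)) - a = (g + 1) - a = (1 + g) - a = 1 + g - a)
(2 + ((4 + 4) + v(-5)))*D(-5, -5) = (2 + ((4 + 4) + sqrt(5)))*(1 - 5 - 1*(-5)) = (2 + (8 + sqrt(5)))*(1 - 5 + 5) = (10 + sqrt(5))*1 = 10 + sqrt(5)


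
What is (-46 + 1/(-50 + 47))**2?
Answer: 19321/9 ≈ 2146.8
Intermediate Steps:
(-46 + 1/(-50 + 47))**2 = (-46 + 1/(-3))**2 = (-46 - 1/3)**2 = (-139/3)**2 = 19321/9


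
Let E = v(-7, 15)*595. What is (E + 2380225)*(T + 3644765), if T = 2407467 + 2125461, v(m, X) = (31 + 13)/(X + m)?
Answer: 38983021642535/2 ≈ 1.9492e+13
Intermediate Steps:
v(m, X) = 44/(X + m)
T = 4532928
E = 6545/2 (E = (44/(15 - 7))*595 = (44/8)*595 = (44*(⅛))*595 = (11/2)*595 = 6545/2 ≈ 3272.5)
(E + 2380225)*(T + 3644765) = (6545/2 + 2380225)*(4532928 + 3644765) = (4766995/2)*8177693 = 38983021642535/2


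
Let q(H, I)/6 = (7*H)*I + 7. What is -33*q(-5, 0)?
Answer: -1386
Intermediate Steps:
q(H, I) = 42 + 42*H*I (q(H, I) = 6*((7*H)*I + 7) = 6*(7*H*I + 7) = 6*(7 + 7*H*I) = 42 + 42*H*I)
-33*q(-5, 0) = -33*(42 + 42*(-5)*0) = -33*(42 + 0) = -33*42 = -1386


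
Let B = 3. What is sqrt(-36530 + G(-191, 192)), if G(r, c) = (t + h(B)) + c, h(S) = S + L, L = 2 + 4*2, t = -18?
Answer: I*sqrt(36343) ≈ 190.64*I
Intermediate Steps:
L = 10 (L = 2 + 8 = 10)
h(S) = 10 + S (h(S) = S + 10 = 10 + S)
G(r, c) = -5 + c (G(r, c) = (-18 + (10 + 3)) + c = (-18 + 13) + c = -5 + c)
sqrt(-36530 + G(-191, 192)) = sqrt(-36530 + (-5 + 192)) = sqrt(-36530 + 187) = sqrt(-36343) = I*sqrt(36343)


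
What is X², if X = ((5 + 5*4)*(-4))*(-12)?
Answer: 1440000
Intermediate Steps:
X = 1200 (X = ((5 + 20)*(-4))*(-12) = (25*(-4))*(-12) = -100*(-12) = 1200)
X² = 1200² = 1440000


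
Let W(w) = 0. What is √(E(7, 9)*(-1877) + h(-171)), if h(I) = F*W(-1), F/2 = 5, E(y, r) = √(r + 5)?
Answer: I*14^(¼)*√1877 ≈ 83.804*I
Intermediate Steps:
E(y, r) = √(5 + r)
F = 10 (F = 2*5 = 10)
h(I) = 0 (h(I) = 10*0 = 0)
√(E(7, 9)*(-1877) + h(-171)) = √(√(5 + 9)*(-1877) + 0) = √(√14*(-1877) + 0) = √(-1877*√14 + 0) = √(-1877*√14) = I*14^(¼)*√1877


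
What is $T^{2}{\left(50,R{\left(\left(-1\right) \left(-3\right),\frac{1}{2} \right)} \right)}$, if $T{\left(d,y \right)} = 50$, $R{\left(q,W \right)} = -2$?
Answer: $2500$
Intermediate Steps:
$T^{2}{\left(50,R{\left(\left(-1\right) \left(-3\right),\frac{1}{2} \right)} \right)} = 50^{2} = 2500$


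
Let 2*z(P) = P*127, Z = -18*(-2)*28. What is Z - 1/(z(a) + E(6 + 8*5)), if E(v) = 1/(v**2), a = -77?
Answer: 10428952564/10346181 ≈ 1008.0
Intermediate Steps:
Z = 1008 (Z = 36*28 = 1008)
z(P) = 127*P/2 (z(P) = (P*127)/2 = (127*P)/2 = 127*P/2)
E(v) = v**(-2)
Z - 1/(z(a) + E(6 + 8*5)) = 1008 - 1/((127/2)*(-77) + (6 + 8*5)**(-2)) = 1008 - 1/(-9779/2 + (6 + 40)**(-2)) = 1008 - 1/(-9779/2 + 46**(-2)) = 1008 - 1/(-9779/2 + 1/2116) = 1008 - 1/(-10346181/2116) = 1008 - 1*(-2116/10346181) = 1008 + 2116/10346181 = 10428952564/10346181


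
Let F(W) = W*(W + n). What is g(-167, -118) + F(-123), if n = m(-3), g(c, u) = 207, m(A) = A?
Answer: 15705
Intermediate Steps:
n = -3
F(W) = W*(-3 + W) (F(W) = W*(W - 3) = W*(-3 + W))
g(-167, -118) + F(-123) = 207 - 123*(-3 - 123) = 207 - 123*(-126) = 207 + 15498 = 15705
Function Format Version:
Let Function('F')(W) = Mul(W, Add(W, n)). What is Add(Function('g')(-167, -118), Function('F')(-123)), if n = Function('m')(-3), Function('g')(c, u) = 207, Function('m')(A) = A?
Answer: 15705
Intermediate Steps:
n = -3
Function('F')(W) = Mul(W, Add(-3, W)) (Function('F')(W) = Mul(W, Add(W, -3)) = Mul(W, Add(-3, W)))
Add(Function('g')(-167, -118), Function('F')(-123)) = Add(207, Mul(-123, Add(-3, -123))) = Add(207, Mul(-123, -126)) = Add(207, 15498) = 15705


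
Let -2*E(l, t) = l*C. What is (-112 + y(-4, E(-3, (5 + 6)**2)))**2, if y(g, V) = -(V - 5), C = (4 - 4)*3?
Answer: 11449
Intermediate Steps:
C = 0 (C = 0*3 = 0)
E(l, t) = 0 (E(l, t) = -l*0/2 = -1/2*0 = 0)
y(g, V) = 5 - V (y(g, V) = -(-5 + V) = 5 - V)
(-112 + y(-4, E(-3, (5 + 6)**2)))**2 = (-112 + (5 - 1*0))**2 = (-112 + (5 + 0))**2 = (-112 + 5)**2 = (-107)**2 = 11449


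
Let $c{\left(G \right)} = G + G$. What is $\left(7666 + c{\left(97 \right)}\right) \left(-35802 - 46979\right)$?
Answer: $-650658660$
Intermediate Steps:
$c{\left(G \right)} = 2 G$
$\left(7666 + c{\left(97 \right)}\right) \left(-35802 - 46979\right) = \left(7666 + 2 \cdot 97\right) \left(-35802 - 46979\right) = \left(7666 + 194\right) \left(-82781\right) = 7860 \left(-82781\right) = -650658660$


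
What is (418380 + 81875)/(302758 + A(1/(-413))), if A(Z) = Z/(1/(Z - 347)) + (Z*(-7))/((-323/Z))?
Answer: 27560942415685/16680131054329 ≈ 1.6523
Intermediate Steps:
A(Z) = 7*Z**2/323 + Z*(-347 + Z) (A(Z) = Z/(1/(-347 + Z)) + (-7*Z)*(-Z/323) = Z*(-347 + Z) + 7*Z**2/323 = 7*Z**2/323 + Z*(-347 + Z))
(418380 + 81875)/(302758 + A(1/(-413))) = (418380 + 81875)/(302758 + (1/323)*(-112081 + 330/(-413))/(-413)) = 500255/(302758 + (1/323)*(-1/413)*(-112081 + 330*(-1/413))) = 500255/(302758 + (1/323)*(-1/413)*(-112081 - 330/413)) = 500255/(302758 + (1/323)*(-1/413)*(-46289783/413)) = 500255/(302758 + 46289783/55093787) = 500255/(16680131054329/55093787) = 500255*(55093787/16680131054329) = 27560942415685/16680131054329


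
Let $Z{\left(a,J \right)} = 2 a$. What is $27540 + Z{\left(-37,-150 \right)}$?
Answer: $27466$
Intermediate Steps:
$27540 + Z{\left(-37,-150 \right)} = 27540 + 2 \left(-37\right) = 27540 - 74 = 27466$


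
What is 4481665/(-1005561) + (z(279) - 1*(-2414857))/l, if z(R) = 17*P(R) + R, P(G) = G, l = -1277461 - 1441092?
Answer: -14616979777864/2733670873233 ≈ -5.3470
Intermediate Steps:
l = -2718553
z(R) = 18*R (z(R) = 17*R + R = 18*R)
4481665/(-1005561) + (z(279) - 1*(-2414857))/l = 4481665/(-1005561) + (18*279 - 1*(-2414857))/(-2718553) = 4481665*(-1/1005561) + (5022 + 2414857)*(-1/2718553) = -4481665/1005561 + 2419879*(-1/2718553) = -4481665/1005561 - 2419879/2718553 = -14616979777864/2733670873233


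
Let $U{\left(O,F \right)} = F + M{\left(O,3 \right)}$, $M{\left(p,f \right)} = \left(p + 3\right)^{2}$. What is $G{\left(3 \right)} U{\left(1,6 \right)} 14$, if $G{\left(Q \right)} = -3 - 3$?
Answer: $-1848$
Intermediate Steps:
$M{\left(p,f \right)} = \left(3 + p\right)^{2}$
$U{\left(O,F \right)} = F + \left(3 + O\right)^{2}$
$G{\left(Q \right)} = -6$
$G{\left(3 \right)} U{\left(1,6 \right)} 14 = - 6 \left(6 + \left(3 + 1\right)^{2}\right) 14 = - 6 \left(6 + 4^{2}\right) 14 = - 6 \left(6 + 16\right) 14 = \left(-6\right) 22 \cdot 14 = \left(-132\right) 14 = -1848$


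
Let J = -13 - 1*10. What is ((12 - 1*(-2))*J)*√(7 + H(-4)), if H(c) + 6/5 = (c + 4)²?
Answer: -322*√145/5 ≈ -775.48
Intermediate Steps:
J = -23 (J = -13 - 10 = -23)
H(c) = -6/5 + (4 + c)² (H(c) = -6/5 + (c + 4)² = -6/5 + (4 + c)²)
((12 - 1*(-2))*J)*√(7 + H(-4)) = ((12 - 1*(-2))*(-23))*√(7 + (-6/5 + (4 - 4)²)) = ((12 + 2)*(-23))*√(7 + (-6/5 + 0²)) = (14*(-23))*√(7 + (-6/5 + 0)) = -322*√(7 - 6/5) = -322*√145/5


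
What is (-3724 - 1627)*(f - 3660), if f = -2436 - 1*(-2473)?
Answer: 19386673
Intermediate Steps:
f = 37 (f = -2436 + 2473 = 37)
(-3724 - 1627)*(f - 3660) = (-3724 - 1627)*(37 - 3660) = -5351*(-3623) = 19386673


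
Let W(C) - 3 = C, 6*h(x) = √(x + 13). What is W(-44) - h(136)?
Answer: -41 - √149/6 ≈ -43.034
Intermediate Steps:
h(x) = √(13 + x)/6 (h(x) = √(x + 13)/6 = √(13 + x)/6)
W(C) = 3 + C
W(-44) - h(136) = (3 - 44) - √(13 + 136)/6 = -41 - √149/6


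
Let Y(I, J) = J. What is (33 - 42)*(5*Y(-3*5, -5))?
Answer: 225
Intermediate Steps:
(33 - 42)*(5*Y(-3*5, -5)) = (33 - 42)*(5*(-5)) = -9*(-25) = 225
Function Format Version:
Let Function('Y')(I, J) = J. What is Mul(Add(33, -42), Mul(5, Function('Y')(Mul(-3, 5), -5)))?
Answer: 225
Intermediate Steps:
Mul(Add(33, -42), Mul(5, Function('Y')(Mul(-3, 5), -5))) = Mul(Add(33, -42), Mul(5, -5)) = Mul(-9, -25) = 225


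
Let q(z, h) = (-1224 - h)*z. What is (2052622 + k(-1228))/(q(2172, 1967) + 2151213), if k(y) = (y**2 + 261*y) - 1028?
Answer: -1079690/1593213 ≈ -0.67768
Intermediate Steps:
q(z, h) = z*(-1224 - h)
k(y) = -1028 + y**2 + 261*y
(2052622 + k(-1228))/(q(2172, 1967) + 2151213) = (2052622 + (-1028 + (-1228)**2 + 261*(-1228)))/(-1*2172*(1224 + 1967) + 2151213) = (2052622 + (-1028 + 1507984 - 320508))/(-1*2172*3191 + 2151213) = (2052622 + 1186448)/(-6930852 + 2151213) = 3239070/(-4779639) = 3239070*(-1/4779639) = -1079690/1593213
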